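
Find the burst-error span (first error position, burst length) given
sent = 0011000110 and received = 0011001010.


XOR: 0000001100

Burst at position 6, length 2


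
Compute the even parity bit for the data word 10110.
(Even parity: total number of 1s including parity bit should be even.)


Number of 1s in data: 3
Parity bit: 1

1


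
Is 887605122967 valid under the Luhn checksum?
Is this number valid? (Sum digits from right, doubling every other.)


Luhn sum = 58
58 mod 10 = 8

Invalid (Luhn sum mod 10 = 8)


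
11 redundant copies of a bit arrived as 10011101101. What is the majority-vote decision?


Ones: 7 out of 11
Threshold: 6

1 (7/11 voted 1)


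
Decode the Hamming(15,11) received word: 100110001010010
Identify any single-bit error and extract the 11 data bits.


Syndrome = 12: error at position 12

Data: 01001011010 (corrected bit 12)


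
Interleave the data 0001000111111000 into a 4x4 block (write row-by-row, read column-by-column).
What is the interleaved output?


Matrix:
  0001
  0001
  1111
  1000
Read columns: 0011001000101110

0011001000101110


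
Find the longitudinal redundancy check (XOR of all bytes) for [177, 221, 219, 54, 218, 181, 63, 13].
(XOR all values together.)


XOR chain: 177 ^ 221 ^ 219 ^ 54 ^ 218 ^ 181 ^ 63 ^ 13 = 220

220


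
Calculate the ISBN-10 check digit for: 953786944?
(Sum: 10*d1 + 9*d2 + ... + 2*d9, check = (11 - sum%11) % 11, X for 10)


Weighted sum: 342
342 mod 11 = 1

Check digit: X


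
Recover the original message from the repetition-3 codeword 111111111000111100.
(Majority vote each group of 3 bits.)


Groups: 111, 111, 111, 000, 111, 100
Majority votes: 111010

111010


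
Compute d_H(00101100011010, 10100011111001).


XOR: 10001111100011
Count of 1s: 8

8


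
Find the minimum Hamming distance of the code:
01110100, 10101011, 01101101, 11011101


Comparing all pairs, minimum distance: 3
Can detect 2 errors, correct 1 errors

3


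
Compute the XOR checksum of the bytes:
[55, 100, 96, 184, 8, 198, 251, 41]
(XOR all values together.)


XOR chain: 55 ^ 100 ^ 96 ^ 184 ^ 8 ^ 198 ^ 251 ^ 41 = 151

151


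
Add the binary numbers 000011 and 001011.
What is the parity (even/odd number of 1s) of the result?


000011 = 3
001011 = 11
Sum = 14 = 1110
1s count = 3

odd parity (3 ones in 1110)


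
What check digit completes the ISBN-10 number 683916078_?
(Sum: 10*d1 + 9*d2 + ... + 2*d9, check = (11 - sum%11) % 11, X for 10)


Weighted sum: 292
292 mod 11 = 6

Check digit: 5


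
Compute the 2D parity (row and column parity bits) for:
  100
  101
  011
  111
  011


Row parities: 10010
Column parities: 110

Row P: 10010, Col P: 110, Corner: 0


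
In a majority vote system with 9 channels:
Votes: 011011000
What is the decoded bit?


Ones: 4 out of 9
Threshold: 5

0 (4/9 voted 1)


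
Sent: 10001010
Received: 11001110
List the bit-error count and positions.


XOR: 01000100

2 error(s) at position(s): 1, 5


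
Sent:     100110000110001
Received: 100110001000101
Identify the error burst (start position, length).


XOR: 000000001110100

Burst at position 8, length 5


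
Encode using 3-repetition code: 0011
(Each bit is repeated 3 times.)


Each bit -> 3 copies

000000111111


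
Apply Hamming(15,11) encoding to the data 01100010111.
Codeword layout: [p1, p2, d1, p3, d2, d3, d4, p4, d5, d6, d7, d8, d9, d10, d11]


Parity bits: p1=0, p2=0, p3=1, p4=0

000111000010111


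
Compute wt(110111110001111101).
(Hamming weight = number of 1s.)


Counting 1s in 110111110001111101

13


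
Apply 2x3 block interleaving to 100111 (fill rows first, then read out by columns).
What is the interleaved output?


Matrix:
  100
  111
Read columns: 110101

110101


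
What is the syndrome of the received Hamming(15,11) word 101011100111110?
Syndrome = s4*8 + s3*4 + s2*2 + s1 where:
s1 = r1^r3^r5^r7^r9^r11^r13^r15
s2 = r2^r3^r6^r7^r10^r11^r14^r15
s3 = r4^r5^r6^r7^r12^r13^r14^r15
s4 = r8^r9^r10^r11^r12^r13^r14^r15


s1=0, s2=0, s3=0, s4=1

Syndrome = 8 (error at position 8)


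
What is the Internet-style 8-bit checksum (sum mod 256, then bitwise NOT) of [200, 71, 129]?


Sum = 400 mod 256 = 144
Complement = 111

111


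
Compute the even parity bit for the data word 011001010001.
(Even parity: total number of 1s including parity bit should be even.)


Number of 1s in data: 5
Parity bit: 1

1


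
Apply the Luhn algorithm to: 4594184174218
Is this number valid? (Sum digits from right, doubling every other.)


Luhn sum = 63
63 mod 10 = 3

Invalid (Luhn sum mod 10 = 3)


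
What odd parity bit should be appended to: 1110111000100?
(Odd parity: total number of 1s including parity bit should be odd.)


Number of 1s in data: 7
Parity bit: 0

0


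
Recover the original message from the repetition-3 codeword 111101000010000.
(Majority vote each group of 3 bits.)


Groups: 111, 101, 000, 010, 000
Majority votes: 11000

11000


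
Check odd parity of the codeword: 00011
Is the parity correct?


Number of 1s: 2

No, parity error (2 ones)


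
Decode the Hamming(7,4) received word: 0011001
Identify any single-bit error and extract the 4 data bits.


Syndrome = 0: no error detected

Data: 1001 (no errors)


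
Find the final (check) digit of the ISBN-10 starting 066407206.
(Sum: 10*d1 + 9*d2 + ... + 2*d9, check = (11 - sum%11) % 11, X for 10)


Weighted sum: 185
185 mod 11 = 9

Check digit: 2


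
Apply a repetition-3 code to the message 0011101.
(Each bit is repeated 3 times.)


Each bit -> 3 copies

000000111111111000111


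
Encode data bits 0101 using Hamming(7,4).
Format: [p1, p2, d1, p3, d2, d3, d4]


Parity bits: p1=0, p2=1, p3=0

0100101


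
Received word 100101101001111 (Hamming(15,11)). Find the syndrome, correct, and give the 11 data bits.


Syndrome = 13: error at position 13

Data: 00111001011 (corrected bit 13)


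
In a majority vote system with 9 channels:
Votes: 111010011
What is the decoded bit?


Ones: 6 out of 9
Threshold: 5

1 (6/9 voted 1)


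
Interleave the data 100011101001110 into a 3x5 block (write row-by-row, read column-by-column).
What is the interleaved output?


Matrix:
  10001
  11010
  01110
Read columns: 110011001011100

110011001011100


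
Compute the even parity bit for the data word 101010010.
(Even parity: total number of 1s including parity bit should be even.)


Number of 1s in data: 4
Parity bit: 0

0


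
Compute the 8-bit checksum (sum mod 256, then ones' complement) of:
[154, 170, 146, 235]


Sum = 705 mod 256 = 193
Complement = 62

62


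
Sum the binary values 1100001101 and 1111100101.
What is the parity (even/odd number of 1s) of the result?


1100001101 = 781
1111100101 = 997
Sum = 1778 = 11011110010
1s count = 7

odd parity (7 ones in 11011110010)


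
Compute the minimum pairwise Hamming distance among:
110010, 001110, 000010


Comparing all pairs, minimum distance: 2
Can detect 1 errors, correct 0 errors

2


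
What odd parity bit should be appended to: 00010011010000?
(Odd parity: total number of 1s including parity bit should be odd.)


Number of 1s in data: 4
Parity bit: 1

1


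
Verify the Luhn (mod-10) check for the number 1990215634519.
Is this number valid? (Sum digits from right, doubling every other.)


Luhn sum = 58
58 mod 10 = 8

Invalid (Luhn sum mod 10 = 8)


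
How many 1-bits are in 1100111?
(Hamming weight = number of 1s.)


Counting 1s in 1100111

5


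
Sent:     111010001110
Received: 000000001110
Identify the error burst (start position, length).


XOR: 111010000000

Burst at position 0, length 5


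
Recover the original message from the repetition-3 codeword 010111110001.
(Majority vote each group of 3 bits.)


Groups: 010, 111, 110, 001
Majority votes: 0110

0110


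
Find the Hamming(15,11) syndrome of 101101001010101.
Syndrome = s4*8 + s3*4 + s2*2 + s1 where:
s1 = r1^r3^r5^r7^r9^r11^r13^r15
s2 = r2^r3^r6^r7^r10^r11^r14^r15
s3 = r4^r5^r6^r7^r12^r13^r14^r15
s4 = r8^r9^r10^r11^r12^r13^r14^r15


s1=0, s2=0, s3=0, s4=0

Syndrome = 0 (no error)


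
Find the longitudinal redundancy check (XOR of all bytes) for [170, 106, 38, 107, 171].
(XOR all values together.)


XOR chain: 170 ^ 106 ^ 38 ^ 107 ^ 171 = 38

38


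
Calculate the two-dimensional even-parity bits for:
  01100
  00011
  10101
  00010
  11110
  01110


Row parities: 001101
Column parities: 01000

Row P: 001101, Col P: 01000, Corner: 1


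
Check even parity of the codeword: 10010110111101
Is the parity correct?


Number of 1s: 9

No, parity error (9 ones)


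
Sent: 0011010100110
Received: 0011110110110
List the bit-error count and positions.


XOR: 0000100010000

2 error(s) at position(s): 4, 8


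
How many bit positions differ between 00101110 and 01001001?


XOR: 01100111
Count of 1s: 5

5


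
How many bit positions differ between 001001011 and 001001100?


XOR: 000000111
Count of 1s: 3

3


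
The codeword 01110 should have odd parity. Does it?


Number of 1s: 3

Yes, parity is correct (3 ones)


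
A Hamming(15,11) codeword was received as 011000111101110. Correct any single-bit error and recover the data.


Syndrome = 2: error at position 2

Data: 10011101110 (corrected bit 2)


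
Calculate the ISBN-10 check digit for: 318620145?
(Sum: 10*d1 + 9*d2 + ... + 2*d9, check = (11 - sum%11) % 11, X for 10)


Weighted sum: 183
183 mod 11 = 7

Check digit: 4


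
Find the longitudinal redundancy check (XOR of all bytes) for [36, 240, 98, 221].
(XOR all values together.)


XOR chain: 36 ^ 240 ^ 98 ^ 221 = 107

107


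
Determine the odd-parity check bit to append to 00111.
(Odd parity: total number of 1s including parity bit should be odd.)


Number of 1s in data: 3
Parity bit: 0

0


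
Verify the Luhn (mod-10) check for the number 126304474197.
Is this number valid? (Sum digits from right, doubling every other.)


Luhn sum = 54
54 mod 10 = 4

Invalid (Luhn sum mod 10 = 4)


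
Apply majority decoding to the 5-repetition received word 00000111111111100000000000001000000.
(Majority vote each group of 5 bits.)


Groups: 00000, 11111, 11111, 00000, 00000, 00010, 00000
Majority votes: 0110000

0110000


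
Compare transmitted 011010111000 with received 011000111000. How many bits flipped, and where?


XOR: 000010000000

1 error(s) at position(s): 4


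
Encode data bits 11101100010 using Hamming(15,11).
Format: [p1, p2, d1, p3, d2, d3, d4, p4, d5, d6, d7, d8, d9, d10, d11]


Parity bits: p1=1, p2=0, p3=1, p4=1

101111011100010


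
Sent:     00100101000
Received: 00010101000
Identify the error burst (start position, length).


XOR: 00110000000

Burst at position 2, length 2


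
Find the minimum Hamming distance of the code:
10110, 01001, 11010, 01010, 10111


Comparing all pairs, minimum distance: 1
Can detect 0 errors, correct 0 errors

1


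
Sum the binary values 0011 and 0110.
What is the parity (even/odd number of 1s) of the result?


0011 = 3
0110 = 6
Sum = 9 = 1001
1s count = 2

even parity (2 ones in 1001)


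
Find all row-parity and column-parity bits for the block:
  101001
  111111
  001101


Row parities: 101
Column parities: 011011

Row P: 101, Col P: 011011, Corner: 0


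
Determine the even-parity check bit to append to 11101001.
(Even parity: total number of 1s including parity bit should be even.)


Number of 1s in data: 5
Parity bit: 1

1


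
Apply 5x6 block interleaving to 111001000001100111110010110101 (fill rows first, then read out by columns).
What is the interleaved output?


Matrix:
  111001
  000001
  100111
  110010
  110101
Read columns: 101111001110000001010011011101

101111001110000001010011011101


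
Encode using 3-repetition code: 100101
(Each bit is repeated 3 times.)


Each bit -> 3 copies

111000000111000111


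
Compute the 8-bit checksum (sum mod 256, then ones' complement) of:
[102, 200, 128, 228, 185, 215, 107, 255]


Sum = 1420 mod 256 = 140
Complement = 115

115


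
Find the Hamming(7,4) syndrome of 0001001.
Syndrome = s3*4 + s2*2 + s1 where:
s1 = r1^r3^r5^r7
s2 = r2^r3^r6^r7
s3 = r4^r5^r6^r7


s1=1, s2=1, s3=0

Syndrome = 3 (error at position 3)


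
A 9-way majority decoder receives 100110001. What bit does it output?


Ones: 4 out of 9
Threshold: 5

0 (4/9 voted 1)


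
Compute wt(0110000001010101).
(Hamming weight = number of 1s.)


Counting 1s in 0110000001010101

6


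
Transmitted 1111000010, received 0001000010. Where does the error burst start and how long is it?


XOR: 1110000000

Burst at position 0, length 3


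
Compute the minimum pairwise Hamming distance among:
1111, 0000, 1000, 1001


Comparing all pairs, minimum distance: 1
Can detect 0 errors, correct 0 errors

1


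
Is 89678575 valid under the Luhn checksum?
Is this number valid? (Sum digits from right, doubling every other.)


Luhn sum = 48
48 mod 10 = 8

Invalid (Luhn sum mod 10 = 8)


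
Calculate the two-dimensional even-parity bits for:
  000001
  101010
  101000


Row parities: 110
Column parities: 000011

Row P: 110, Col P: 000011, Corner: 0


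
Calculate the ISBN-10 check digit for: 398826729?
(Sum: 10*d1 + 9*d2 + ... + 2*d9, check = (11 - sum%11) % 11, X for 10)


Weighted sum: 325
325 mod 11 = 6

Check digit: 5


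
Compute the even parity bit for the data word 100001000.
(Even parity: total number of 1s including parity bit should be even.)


Number of 1s in data: 2
Parity bit: 0

0


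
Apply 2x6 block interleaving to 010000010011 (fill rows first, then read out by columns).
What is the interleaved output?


Matrix:
  010000
  010011
Read columns: 001100000101

001100000101


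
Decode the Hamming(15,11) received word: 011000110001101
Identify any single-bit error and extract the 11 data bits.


Syndrome = 0: no error detected

Data: 10010001101 (no errors)


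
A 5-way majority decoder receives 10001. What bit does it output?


Ones: 2 out of 5
Threshold: 3

0 (2/5 voted 1)


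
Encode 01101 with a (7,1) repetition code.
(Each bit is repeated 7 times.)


Each bit -> 7 copies

00000001111111111111100000001111111


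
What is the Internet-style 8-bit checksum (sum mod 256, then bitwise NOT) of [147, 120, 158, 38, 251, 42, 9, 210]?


Sum = 975 mod 256 = 207
Complement = 48

48


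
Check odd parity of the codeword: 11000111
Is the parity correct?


Number of 1s: 5

Yes, parity is correct (5 ones)


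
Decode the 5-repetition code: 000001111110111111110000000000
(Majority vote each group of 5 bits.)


Groups: 00000, 11111, 10111, 11111, 00000, 00000
Majority votes: 011100

011100


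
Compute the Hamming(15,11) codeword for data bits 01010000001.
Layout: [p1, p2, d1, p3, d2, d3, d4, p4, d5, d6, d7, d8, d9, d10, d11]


Parity bits: p1=1, p2=0, p3=1, p4=1

100110110000001


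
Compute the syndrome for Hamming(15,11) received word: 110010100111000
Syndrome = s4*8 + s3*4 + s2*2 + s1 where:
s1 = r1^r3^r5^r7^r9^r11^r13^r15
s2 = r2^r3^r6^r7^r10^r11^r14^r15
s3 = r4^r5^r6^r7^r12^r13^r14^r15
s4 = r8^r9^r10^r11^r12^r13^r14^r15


s1=0, s2=0, s3=1, s4=1

Syndrome = 12 (error at position 12)


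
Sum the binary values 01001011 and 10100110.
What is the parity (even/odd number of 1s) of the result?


01001011 = 75
10100110 = 166
Sum = 241 = 11110001
1s count = 5

odd parity (5 ones in 11110001)


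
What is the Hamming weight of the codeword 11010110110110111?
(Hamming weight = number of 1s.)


Counting 1s in 11010110110110111

12


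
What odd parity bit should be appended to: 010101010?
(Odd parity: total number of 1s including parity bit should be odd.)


Number of 1s in data: 4
Parity bit: 1

1


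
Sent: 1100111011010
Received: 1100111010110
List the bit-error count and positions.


XOR: 0000000001100

2 error(s) at position(s): 9, 10


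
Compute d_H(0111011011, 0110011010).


XOR: 0001000001
Count of 1s: 2

2


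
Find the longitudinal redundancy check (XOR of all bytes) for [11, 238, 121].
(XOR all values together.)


XOR chain: 11 ^ 238 ^ 121 = 156

156


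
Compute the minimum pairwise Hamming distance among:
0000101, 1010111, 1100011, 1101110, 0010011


Comparing all pairs, minimum distance: 2
Can detect 1 errors, correct 0 errors

2


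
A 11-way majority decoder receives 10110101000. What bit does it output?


Ones: 5 out of 11
Threshold: 6

0 (5/11 voted 1)


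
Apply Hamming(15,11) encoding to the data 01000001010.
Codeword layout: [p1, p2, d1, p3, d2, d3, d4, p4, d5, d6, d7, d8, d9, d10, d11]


Parity bits: p1=1, p2=1, p3=1, p4=0

110110000001010


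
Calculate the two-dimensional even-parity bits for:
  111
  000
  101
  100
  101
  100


Row parities: 100101
Column parities: 111

Row P: 100101, Col P: 111, Corner: 1


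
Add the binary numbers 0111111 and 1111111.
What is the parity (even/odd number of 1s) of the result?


0111111 = 63
1111111 = 127
Sum = 190 = 10111110
1s count = 6

even parity (6 ones in 10111110)


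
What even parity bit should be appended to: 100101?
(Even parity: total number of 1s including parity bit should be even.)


Number of 1s in data: 3
Parity bit: 1

1


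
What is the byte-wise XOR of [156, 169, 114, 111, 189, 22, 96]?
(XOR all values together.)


XOR chain: 156 ^ 169 ^ 114 ^ 111 ^ 189 ^ 22 ^ 96 = 227

227


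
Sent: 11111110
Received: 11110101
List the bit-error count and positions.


XOR: 00001011

3 error(s) at position(s): 4, 6, 7


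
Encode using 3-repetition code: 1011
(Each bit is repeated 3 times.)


Each bit -> 3 copies

111000111111


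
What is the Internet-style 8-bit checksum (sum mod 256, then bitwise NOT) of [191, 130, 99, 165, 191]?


Sum = 776 mod 256 = 8
Complement = 247

247


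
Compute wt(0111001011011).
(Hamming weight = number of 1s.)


Counting 1s in 0111001011011

8


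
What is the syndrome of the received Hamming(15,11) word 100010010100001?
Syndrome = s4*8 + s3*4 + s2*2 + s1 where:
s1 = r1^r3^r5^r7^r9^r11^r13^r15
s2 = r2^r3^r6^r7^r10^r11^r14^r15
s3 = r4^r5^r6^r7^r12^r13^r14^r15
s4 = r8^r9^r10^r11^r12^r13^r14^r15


s1=1, s2=0, s3=0, s4=1

Syndrome = 9 (error at position 9)


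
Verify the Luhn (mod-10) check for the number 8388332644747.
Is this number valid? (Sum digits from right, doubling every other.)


Luhn sum = 77
77 mod 10 = 7

Invalid (Luhn sum mod 10 = 7)


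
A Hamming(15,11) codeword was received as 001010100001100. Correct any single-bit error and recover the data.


Syndrome = 0: no error detected

Data: 11010001100 (no errors)


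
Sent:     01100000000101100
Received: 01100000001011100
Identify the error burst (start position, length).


XOR: 00000000001110000

Burst at position 10, length 3


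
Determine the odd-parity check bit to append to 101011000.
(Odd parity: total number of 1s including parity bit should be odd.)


Number of 1s in data: 4
Parity bit: 1

1


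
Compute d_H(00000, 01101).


XOR: 01101
Count of 1s: 3

3


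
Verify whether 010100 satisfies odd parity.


Number of 1s: 2

No, parity error (2 ones)


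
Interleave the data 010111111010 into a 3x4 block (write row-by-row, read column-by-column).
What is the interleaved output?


Matrix:
  0101
  1111
  1010
Read columns: 011110011110

011110011110


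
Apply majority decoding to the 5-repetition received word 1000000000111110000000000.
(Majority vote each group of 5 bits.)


Groups: 10000, 00000, 11111, 00000, 00000
Majority votes: 00100

00100


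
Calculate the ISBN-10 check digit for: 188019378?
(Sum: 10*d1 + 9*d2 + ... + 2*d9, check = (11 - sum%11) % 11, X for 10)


Weighted sum: 246
246 mod 11 = 4

Check digit: 7


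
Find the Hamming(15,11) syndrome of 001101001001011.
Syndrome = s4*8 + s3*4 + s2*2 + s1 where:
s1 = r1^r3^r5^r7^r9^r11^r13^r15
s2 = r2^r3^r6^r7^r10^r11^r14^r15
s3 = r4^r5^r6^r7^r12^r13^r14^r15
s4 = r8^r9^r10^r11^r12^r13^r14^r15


s1=1, s2=0, s3=1, s4=0

Syndrome = 5 (error at position 5)


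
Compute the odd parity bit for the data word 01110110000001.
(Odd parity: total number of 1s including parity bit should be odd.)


Number of 1s in data: 6
Parity bit: 1

1


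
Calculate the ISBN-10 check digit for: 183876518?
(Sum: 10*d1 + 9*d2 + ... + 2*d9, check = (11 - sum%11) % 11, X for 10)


Weighted sum: 273
273 mod 11 = 9

Check digit: 2


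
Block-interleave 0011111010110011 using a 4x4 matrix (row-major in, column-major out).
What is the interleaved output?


Matrix:
  0011
  1110
  1011
  0011
Read columns: 0110010011111011

0110010011111011


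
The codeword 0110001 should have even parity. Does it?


Number of 1s: 3

No, parity error (3 ones)


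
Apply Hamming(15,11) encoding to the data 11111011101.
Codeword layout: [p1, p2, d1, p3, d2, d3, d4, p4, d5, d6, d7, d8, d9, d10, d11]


Parity bits: p1=1, p2=1, p3=0, p4=1

111011111011101


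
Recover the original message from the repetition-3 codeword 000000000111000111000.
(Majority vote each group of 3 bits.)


Groups: 000, 000, 000, 111, 000, 111, 000
Majority votes: 0001010

0001010


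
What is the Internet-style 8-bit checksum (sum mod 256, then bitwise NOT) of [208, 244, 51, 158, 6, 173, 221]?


Sum = 1061 mod 256 = 37
Complement = 218

218


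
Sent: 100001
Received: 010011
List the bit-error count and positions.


XOR: 110010

3 error(s) at position(s): 0, 1, 4


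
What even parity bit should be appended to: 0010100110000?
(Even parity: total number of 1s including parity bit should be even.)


Number of 1s in data: 4
Parity bit: 0

0


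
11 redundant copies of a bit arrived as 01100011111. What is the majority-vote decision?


Ones: 7 out of 11
Threshold: 6

1 (7/11 voted 1)


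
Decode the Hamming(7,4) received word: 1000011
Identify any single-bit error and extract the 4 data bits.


Syndrome = 0: no error detected

Data: 0011 (no errors)


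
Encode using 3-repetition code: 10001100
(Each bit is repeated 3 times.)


Each bit -> 3 copies

111000000000111111000000


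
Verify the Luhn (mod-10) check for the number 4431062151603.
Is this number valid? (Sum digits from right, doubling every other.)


Luhn sum = 40
40 mod 10 = 0

Valid (Luhn sum mod 10 = 0)


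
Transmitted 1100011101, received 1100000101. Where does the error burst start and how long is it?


XOR: 0000011000

Burst at position 5, length 2


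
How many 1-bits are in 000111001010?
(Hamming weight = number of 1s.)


Counting 1s in 000111001010

5


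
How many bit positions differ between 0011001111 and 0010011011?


XOR: 0001010100
Count of 1s: 3

3


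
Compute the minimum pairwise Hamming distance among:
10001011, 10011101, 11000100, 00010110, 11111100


Comparing all pairs, minimum distance: 3
Can detect 2 errors, correct 1 errors

3


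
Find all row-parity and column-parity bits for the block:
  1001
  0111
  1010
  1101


Row parities: 0101
Column parities: 1001

Row P: 0101, Col P: 1001, Corner: 0


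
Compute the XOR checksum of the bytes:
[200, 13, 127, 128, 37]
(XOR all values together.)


XOR chain: 200 ^ 13 ^ 127 ^ 128 ^ 37 = 31

31


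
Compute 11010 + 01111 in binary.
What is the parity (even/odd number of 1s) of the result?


11010 = 26
01111 = 15
Sum = 41 = 101001
1s count = 3

odd parity (3 ones in 101001)


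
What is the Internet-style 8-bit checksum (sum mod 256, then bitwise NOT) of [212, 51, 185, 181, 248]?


Sum = 877 mod 256 = 109
Complement = 146

146


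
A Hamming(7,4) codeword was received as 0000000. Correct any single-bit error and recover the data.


Syndrome = 0: no error detected

Data: 0000 (no errors)


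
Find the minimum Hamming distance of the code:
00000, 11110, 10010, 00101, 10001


Comparing all pairs, minimum distance: 2
Can detect 1 errors, correct 0 errors

2


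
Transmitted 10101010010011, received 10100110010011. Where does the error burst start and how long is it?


XOR: 00001100000000

Burst at position 4, length 2


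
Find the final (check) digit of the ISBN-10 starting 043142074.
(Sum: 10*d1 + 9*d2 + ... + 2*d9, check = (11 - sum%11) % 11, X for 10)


Weighted sum: 130
130 mod 11 = 9

Check digit: 2


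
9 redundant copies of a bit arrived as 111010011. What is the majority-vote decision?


Ones: 6 out of 9
Threshold: 5

1 (6/9 voted 1)


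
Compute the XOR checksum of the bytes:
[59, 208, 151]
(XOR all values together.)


XOR chain: 59 ^ 208 ^ 151 = 124

124


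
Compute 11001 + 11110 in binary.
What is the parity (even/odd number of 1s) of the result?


11001 = 25
11110 = 30
Sum = 55 = 110111
1s count = 5

odd parity (5 ones in 110111)


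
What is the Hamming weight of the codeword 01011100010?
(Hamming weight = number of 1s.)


Counting 1s in 01011100010

5


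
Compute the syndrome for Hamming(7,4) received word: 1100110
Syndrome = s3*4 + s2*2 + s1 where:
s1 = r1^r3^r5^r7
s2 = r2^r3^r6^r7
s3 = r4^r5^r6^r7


s1=0, s2=0, s3=0

Syndrome = 0 (no error)


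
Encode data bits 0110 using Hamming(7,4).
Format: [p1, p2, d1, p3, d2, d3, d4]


Parity bits: p1=1, p2=1, p3=0

1100110


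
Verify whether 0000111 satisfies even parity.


Number of 1s: 3

No, parity error (3 ones)


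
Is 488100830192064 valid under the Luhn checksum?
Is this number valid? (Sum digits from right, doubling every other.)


Luhn sum = 57
57 mod 10 = 7

Invalid (Luhn sum mod 10 = 7)


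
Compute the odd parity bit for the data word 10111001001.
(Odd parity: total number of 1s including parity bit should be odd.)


Number of 1s in data: 6
Parity bit: 1

1


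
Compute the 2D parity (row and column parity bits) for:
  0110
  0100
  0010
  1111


Row parities: 0110
Column parities: 1111

Row P: 0110, Col P: 1111, Corner: 0


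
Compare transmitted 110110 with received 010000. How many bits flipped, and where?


XOR: 100110

3 error(s) at position(s): 0, 3, 4


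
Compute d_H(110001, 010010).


XOR: 100011
Count of 1s: 3

3


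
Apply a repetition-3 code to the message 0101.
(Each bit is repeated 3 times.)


Each bit -> 3 copies

000111000111


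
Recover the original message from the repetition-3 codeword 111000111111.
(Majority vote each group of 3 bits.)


Groups: 111, 000, 111, 111
Majority votes: 1011

1011


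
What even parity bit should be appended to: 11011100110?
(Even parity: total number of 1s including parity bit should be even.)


Number of 1s in data: 7
Parity bit: 1

1


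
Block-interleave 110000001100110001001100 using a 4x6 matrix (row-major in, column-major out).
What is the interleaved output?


Matrix:
  110000
  001100
  110001
  001100
Read columns: 101010100101010100000010

101010100101010100000010


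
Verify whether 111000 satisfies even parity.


Number of 1s: 3

No, parity error (3 ones)


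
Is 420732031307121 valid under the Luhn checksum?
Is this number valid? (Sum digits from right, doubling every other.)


Luhn sum = 44
44 mod 10 = 4

Invalid (Luhn sum mod 10 = 4)


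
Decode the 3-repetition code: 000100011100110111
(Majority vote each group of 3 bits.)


Groups: 000, 100, 011, 100, 110, 111
Majority votes: 001011

001011


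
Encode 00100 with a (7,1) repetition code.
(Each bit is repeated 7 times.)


Each bit -> 7 copies

00000000000000111111100000000000000


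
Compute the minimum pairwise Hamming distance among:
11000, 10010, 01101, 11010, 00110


Comparing all pairs, minimum distance: 1
Can detect 0 errors, correct 0 errors

1


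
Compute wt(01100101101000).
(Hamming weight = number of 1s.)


Counting 1s in 01100101101000

6


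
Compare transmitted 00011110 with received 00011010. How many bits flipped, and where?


XOR: 00000100

1 error(s) at position(s): 5


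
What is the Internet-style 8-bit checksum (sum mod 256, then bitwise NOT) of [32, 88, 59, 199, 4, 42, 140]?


Sum = 564 mod 256 = 52
Complement = 203

203


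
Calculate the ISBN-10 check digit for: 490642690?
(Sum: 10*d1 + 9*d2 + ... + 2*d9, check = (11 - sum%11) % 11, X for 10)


Weighted sum: 248
248 mod 11 = 6

Check digit: 5


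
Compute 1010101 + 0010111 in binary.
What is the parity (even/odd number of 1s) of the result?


1010101 = 85
0010111 = 23
Sum = 108 = 1101100
1s count = 4

even parity (4 ones in 1101100)


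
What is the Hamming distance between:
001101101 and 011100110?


XOR: 010001011
Count of 1s: 4

4


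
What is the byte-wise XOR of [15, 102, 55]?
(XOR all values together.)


XOR chain: 15 ^ 102 ^ 55 = 94

94


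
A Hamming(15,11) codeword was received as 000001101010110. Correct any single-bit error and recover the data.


Syndrome = 0: no error detected

Data: 00111010110 (no errors)


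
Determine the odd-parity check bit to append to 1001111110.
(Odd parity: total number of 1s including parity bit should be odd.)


Number of 1s in data: 7
Parity bit: 0

0


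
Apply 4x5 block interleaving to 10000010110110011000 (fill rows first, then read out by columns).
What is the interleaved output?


Matrix:
  10000
  01011
  01100
  11000
Read columns: 10010111001001000100

10010111001001000100


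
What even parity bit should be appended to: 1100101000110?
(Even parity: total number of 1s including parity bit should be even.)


Number of 1s in data: 6
Parity bit: 0

0


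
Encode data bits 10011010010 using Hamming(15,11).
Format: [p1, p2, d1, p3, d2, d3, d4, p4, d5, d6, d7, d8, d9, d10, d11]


Parity bits: p1=0, p2=0, p3=0, p4=1

001000111010010


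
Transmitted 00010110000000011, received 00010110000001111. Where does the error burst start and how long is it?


XOR: 00000000000001100

Burst at position 13, length 2


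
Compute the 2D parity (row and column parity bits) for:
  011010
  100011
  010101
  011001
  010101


Row parities: 11111
Column parities: 100000

Row P: 11111, Col P: 100000, Corner: 1


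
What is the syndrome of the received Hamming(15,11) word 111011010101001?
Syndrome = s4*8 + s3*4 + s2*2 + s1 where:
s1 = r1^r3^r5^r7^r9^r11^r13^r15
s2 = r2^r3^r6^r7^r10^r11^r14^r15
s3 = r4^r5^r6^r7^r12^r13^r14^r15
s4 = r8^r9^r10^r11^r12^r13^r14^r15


s1=0, s2=1, s3=0, s4=0

Syndrome = 2 (error at position 2)


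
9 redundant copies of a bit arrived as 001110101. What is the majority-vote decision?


Ones: 5 out of 9
Threshold: 5

1 (5/9 voted 1)


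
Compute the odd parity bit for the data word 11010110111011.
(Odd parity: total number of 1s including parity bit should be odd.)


Number of 1s in data: 10
Parity bit: 1

1


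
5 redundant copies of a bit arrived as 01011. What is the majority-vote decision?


Ones: 3 out of 5
Threshold: 3

1 (3/5 voted 1)


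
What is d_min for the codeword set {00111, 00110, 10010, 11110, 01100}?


Comparing all pairs, minimum distance: 1
Can detect 0 errors, correct 0 errors

1


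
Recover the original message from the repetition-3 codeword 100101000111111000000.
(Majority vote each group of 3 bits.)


Groups: 100, 101, 000, 111, 111, 000, 000
Majority votes: 0101100

0101100


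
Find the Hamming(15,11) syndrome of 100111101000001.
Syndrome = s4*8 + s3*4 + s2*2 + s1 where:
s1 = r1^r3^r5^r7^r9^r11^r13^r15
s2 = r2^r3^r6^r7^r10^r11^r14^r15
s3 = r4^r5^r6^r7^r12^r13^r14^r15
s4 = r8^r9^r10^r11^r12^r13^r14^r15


s1=1, s2=1, s3=1, s4=0

Syndrome = 7 (error at position 7)


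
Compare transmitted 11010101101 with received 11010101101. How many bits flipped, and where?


XOR: 00000000000

0 errors (received matches sent)


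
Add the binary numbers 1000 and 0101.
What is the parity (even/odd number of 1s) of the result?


1000 = 8
0101 = 5
Sum = 13 = 1101
1s count = 3

odd parity (3 ones in 1101)


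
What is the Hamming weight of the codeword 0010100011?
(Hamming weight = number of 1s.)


Counting 1s in 0010100011

4


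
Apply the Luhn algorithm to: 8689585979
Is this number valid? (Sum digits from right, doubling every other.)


Luhn sum = 62
62 mod 10 = 2

Invalid (Luhn sum mod 10 = 2)


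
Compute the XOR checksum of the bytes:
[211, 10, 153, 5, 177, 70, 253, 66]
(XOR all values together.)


XOR chain: 211 ^ 10 ^ 153 ^ 5 ^ 177 ^ 70 ^ 253 ^ 66 = 13

13


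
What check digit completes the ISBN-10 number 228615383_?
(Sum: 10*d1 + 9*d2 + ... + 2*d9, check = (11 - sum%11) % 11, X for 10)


Weighted sum: 217
217 mod 11 = 8

Check digit: 3


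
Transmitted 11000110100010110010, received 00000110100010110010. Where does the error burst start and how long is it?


XOR: 11000000000000000000

Burst at position 0, length 2


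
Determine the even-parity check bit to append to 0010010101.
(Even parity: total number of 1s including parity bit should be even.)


Number of 1s in data: 4
Parity bit: 0

0


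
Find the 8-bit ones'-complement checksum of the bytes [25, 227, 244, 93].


Sum = 589 mod 256 = 77
Complement = 178

178


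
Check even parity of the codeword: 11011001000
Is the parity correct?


Number of 1s: 5

No, parity error (5 ones)


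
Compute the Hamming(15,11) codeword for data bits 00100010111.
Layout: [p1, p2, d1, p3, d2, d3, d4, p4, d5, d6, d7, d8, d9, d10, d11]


Parity bits: p1=1, p2=0, p3=0, p4=0

100001000010111


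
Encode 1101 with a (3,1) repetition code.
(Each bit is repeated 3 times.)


Each bit -> 3 copies

111111000111


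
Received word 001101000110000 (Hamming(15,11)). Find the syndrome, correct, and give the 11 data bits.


Syndrome = 0: no error detected

Data: 10100110000 (no errors)


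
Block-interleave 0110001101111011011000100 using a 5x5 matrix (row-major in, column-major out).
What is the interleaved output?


Matrix:
  01100
  01101
  11101
  10110
  00100
Read columns: 0011011100111110001001100

0011011100111110001001100


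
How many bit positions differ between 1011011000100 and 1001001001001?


XOR: 0010010001101
Count of 1s: 5

5


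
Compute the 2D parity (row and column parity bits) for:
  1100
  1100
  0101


Row parities: 000
Column parities: 0101

Row P: 000, Col P: 0101, Corner: 0


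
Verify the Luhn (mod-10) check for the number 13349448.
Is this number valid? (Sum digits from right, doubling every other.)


Luhn sum = 44
44 mod 10 = 4

Invalid (Luhn sum mod 10 = 4)


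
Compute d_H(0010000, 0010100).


XOR: 0000100
Count of 1s: 1

1


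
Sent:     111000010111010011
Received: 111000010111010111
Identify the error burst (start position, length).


XOR: 000000000000000100

Burst at position 15, length 1


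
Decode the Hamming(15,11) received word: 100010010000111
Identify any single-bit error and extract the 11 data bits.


Syndrome = 0: no error detected

Data: 01000000111 (no errors)


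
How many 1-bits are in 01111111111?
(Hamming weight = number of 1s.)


Counting 1s in 01111111111

10


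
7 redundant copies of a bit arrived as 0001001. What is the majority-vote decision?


Ones: 2 out of 7
Threshold: 4

0 (2/7 voted 1)


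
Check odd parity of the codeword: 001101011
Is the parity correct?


Number of 1s: 5

Yes, parity is correct (5 ones)


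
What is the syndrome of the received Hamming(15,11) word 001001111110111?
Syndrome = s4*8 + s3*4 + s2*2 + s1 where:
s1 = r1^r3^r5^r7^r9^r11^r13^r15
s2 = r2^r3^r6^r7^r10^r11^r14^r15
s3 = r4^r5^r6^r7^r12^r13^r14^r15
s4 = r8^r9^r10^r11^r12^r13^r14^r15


s1=0, s2=1, s3=1, s4=1

Syndrome = 14 (error at position 14)


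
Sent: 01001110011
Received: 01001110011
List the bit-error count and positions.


XOR: 00000000000

0 errors (received matches sent)


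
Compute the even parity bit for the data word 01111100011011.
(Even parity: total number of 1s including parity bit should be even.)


Number of 1s in data: 9
Parity bit: 1

1


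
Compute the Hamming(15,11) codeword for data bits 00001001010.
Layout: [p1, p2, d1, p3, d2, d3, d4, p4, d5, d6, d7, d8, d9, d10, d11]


Parity bits: p1=1, p2=1, p3=0, p4=1

110000011001010


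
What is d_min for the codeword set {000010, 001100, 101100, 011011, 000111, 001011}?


Comparing all pairs, minimum distance: 1
Can detect 0 errors, correct 0 errors

1


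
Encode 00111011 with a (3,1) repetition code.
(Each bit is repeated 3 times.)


Each bit -> 3 copies

000000111111111000111111


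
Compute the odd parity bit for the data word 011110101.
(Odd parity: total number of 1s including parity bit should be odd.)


Number of 1s in data: 6
Parity bit: 1

1


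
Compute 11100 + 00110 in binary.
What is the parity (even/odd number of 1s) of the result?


11100 = 28
00110 = 6
Sum = 34 = 100010
1s count = 2

even parity (2 ones in 100010)


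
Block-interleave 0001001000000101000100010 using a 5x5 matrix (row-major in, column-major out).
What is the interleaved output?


Matrix:
  00010
  01000
  00010
  10001
  00010
Read columns: 0001001000000001010100010

0001001000000001010100010


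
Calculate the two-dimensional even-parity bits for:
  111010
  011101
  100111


Row parities: 000
Column parities: 000000

Row P: 000, Col P: 000000, Corner: 0


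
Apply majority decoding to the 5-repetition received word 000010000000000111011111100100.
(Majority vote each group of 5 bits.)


Groups: 00001, 00000, 00000, 11101, 11111, 00100
Majority votes: 000110

000110


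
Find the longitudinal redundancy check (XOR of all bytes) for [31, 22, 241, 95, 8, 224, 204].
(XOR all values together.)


XOR chain: 31 ^ 22 ^ 241 ^ 95 ^ 8 ^ 224 ^ 204 = 131

131


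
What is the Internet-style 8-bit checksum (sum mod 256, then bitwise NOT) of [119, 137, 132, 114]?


Sum = 502 mod 256 = 246
Complement = 9

9


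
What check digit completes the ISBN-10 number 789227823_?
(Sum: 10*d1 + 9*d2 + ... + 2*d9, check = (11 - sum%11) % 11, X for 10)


Weighted sum: 319
319 mod 11 = 0

Check digit: 0


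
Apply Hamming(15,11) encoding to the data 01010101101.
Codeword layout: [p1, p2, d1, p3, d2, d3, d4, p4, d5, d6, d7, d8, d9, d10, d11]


Parity bits: p1=0, p2=1, p3=1, p4=0

010110100101101


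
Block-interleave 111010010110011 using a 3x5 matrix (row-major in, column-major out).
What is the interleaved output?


Matrix:
  11101
  00101
  10011
Read columns: 101100110001111

101100110001111


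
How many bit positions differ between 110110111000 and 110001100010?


XOR: 000111011010
Count of 1s: 6

6


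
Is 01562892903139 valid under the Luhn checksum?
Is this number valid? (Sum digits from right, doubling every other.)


Luhn sum = 62
62 mod 10 = 2

Invalid (Luhn sum mod 10 = 2)


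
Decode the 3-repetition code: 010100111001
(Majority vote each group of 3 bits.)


Groups: 010, 100, 111, 001
Majority votes: 0010

0010


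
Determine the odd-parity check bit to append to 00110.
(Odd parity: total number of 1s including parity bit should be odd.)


Number of 1s in data: 2
Parity bit: 1

1


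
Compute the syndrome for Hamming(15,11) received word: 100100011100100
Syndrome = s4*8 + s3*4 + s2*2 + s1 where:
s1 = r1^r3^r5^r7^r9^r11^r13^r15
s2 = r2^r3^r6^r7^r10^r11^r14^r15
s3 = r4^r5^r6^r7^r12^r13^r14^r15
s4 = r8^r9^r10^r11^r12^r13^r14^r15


s1=1, s2=1, s3=0, s4=0

Syndrome = 3 (error at position 3)


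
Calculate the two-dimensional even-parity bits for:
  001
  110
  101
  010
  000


Row parities: 10010
Column parities: 000

Row P: 10010, Col P: 000, Corner: 0
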